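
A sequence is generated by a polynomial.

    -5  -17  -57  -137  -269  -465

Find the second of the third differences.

First differences: -12, -40, -80, -132, -196
Second differences: -28, -40, -52, -64
Third differences: -12, -12, -12

-12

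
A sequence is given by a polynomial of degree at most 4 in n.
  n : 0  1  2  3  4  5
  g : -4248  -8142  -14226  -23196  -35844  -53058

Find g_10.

-245418

Δ: -3894, -6084, -8970, -12648, -17214
Δ²: -2190, -2886, -3678, -4566
Δ³: -696, -792, -888
Δ⁴: -96, -96
Fourth differences constant at -96.
-888 − 96 = -984;  -4566 − 984 = -5550;  -17214 − 5550 = -22764;  -53058 − 22764 = -75822
-984 − 96 = -1080;  -5550 − 1080 = -6630;  -22764 − 6630 = -29394;  -75822 − 29394 = -105216
-1080 − 96 = -1176;  -6630 − 1176 = -7806;  -29394 − 7806 = -37200;  -105216 − 37200 = -142416
-1176 − 96 = -1272;  -7806 − 1272 = -9078;  -37200 − 9078 = -46278;  -142416 − 46278 = -188694
-1272 − 96 = -1368;  -9078 − 1368 = -10446;  -46278 − 10446 = -56724;  -188694 − 56724 = -245418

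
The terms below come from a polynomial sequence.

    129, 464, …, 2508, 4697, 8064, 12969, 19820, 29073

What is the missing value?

Using the last 6 terms:
2189, 3367, 4905, 6851, 9253
1178, 1538, 1946, 2402
360, 408, 456
48, 48
Constant fourth difference = 48.
Extend backward: 360 − 48 = 312;  1178 − 312 = 866;  2189 − 866 = 1323;  2508 − 1323 = 1185

1185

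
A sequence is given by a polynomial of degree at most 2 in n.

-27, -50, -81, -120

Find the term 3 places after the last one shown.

-285

D1: -23 , -31 , -39
D2: -8 , -8
Second differences constant at -8.
-39 − 8 = -47;  -120 − 47 = -167
-47 − 8 = -55;  -167 − 55 = -222
-55 − 8 = -63;  -222 − 63 = -285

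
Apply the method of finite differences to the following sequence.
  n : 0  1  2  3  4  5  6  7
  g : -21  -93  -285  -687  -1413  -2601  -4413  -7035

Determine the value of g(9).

D1: -72  -192  -402  -726  -1188  -1812  -2622
D2: -120  -210  -324  -462  -624  -810
D3: -90  -114  -138  -162  -186
D4: -24  -24  -24  -24
Constant fourth difference = -24, so extend:
-186 − 24 = -210;  -810 − 210 = -1020;  -2622 − 1020 = -3642;  -7035 − 3642 = -10677
-210 − 24 = -234;  -1020 − 234 = -1254;  -3642 − 1254 = -4896;  -10677 − 4896 = -15573

-15573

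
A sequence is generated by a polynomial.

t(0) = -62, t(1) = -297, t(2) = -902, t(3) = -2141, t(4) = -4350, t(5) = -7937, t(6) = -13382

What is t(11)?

-90317

Δ: -235 , -605 , -1239 , -2209 , -3587 , -5445
Δ²: -370 , -634 , -970 , -1378 , -1858
Δ³: -264 , -336 , -408 , -480
Δ⁴: -72 , -72 , -72
Fourth differences constant at -72.
-480 − 72 = -552;  -1858 − 552 = -2410;  -5445 − 2410 = -7855;  -13382 − 7855 = -21237
-552 − 72 = -624;  -2410 − 624 = -3034;  -7855 − 3034 = -10889;  -21237 − 10889 = -32126
-624 − 72 = -696;  -3034 − 696 = -3730;  -10889 − 3730 = -14619;  -32126 − 14619 = -46745
-696 − 72 = -768;  -3730 − 768 = -4498;  -14619 − 4498 = -19117;  -46745 − 19117 = -65862
-768 − 72 = -840;  -4498 − 840 = -5338;  -19117 − 5338 = -24455;  -65862 − 24455 = -90317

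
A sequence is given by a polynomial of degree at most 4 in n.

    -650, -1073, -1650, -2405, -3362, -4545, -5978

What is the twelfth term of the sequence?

First differences: -423 , -577 , -755 , -957 , -1183 , -1433
Second differences: -154 , -178 , -202 , -226 , -250
Third differences: -24 , -24 , -24 , -24
Third differences constant at -24.
-250 − 24 = -274;  -1433 − 274 = -1707;  -5978 − 1707 = -7685
-274 − 24 = -298;  -1707 − 298 = -2005;  -7685 − 2005 = -9690
-298 − 24 = -322;  -2005 − 322 = -2327;  -9690 − 2327 = -12017
-322 − 24 = -346;  -2327 − 346 = -2673;  -12017 − 2673 = -14690
-346 − 24 = -370;  -2673 − 370 = -3043;  -14690 − 3043 = -17733

-17733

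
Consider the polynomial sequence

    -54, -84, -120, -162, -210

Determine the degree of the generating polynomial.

2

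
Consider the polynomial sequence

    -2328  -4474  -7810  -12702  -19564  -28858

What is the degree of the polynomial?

Δ: -2146, -3336, -4892, -6862, -9294
Δ²: -1190, -1556, -1970, -2432
Δ³: -366, -414, -462
Δ⁴: -48, -48
The fourth differences are constant, so the polynomial has degree 4.

4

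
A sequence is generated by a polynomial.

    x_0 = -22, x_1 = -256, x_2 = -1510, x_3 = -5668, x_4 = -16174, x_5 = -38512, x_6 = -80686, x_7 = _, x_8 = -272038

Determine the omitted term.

-153700

Using the first 7 terms:
-234  -1254  -4158  -10506  -22338  -42174
-1020  -2904  -6348  -11832  -19836
-1884  -3444  -5484  -8004
-1560  -2040  -2520
-480  -480
Constant fifth difference = -480.
Extend forward: -2520 − 480 = -3000;  -8004 − 3000 = -11004;  -19836 − 11004 = -30840;  -42174 − 30840 = -73014;  -80686 − 73014 = -153700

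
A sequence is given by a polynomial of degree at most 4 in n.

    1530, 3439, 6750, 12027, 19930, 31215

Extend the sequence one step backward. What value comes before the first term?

D1: 1909, 3311, 5277, 7903, 11285
D2: 1402, 1966, 2626, 3382
D3: 564, 660, 756
D4: 96, 96
The fourth differences are constant at 96.
Work back: 564 − 96 = 468;  1402 − 468 = 934;  1909 − 934 = 975;  1530 − 975 = 555

555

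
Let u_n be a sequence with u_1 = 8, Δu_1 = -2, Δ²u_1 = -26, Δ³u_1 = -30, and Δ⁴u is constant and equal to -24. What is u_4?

-106

Build the table forward from the leading diagonal:
D4: -24, -24, -24, -24
D3: -30, -54, -78, -102
D2: -26, -56, -110, -188
D1: -2, -28, -84, -194
u: 8, 6, -22, -106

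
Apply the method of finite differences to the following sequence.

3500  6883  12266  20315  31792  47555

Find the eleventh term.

227410

D1: 3383  5383  8049  11477  15763
D2: 2000  2666  3428  4286
D3: 666  762  858
D4: 96  96
Fourth differences constant at 96.
858 + 96 = 954;  4286 + 954 = 5240;  15763 + 5240 = 21003;  47555 + 21003 = 68558
954 + 96 = 1050;  5240 + 1050 = 6290;  21003 + 6290 = 27293;  68558 + 27293 = 95851
1050 + 96 = 1146;  6290 + 1146 = 7436;  27293 + 7436 = 34729;  95851 + 34729 = 130580
1146 + 96 = 1242;  7436 + 1242 = 8678;  34729 + 8678 = 43407;  130580 + 43407 = 173987
1242 + 96 = 1338;  8678 + 1338 = 10016;  43407 + 10016 = 53423;  173987 + 53423 = 227410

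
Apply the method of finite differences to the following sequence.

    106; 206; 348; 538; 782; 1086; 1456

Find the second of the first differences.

First differences: 100, 142, 190, 244, 304, 370
Second differences: 42, 48, 54, 60, 66
Third differences: 6, 6, 6, 6

142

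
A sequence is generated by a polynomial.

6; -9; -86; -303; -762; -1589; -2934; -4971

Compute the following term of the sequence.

-7898

-15, -77, -217, -459, -827, -1345, -2037
-62, -140, -242, -368, -518, -692
-78, -102, -126, -150, -174
-24, -24, -24, -24
The fourth differences are constant (-24).
-174 − 24 = -198;  -692 − 198 = -890;  -2037 − 890 = -2927;  -4971 − 2927 = -7898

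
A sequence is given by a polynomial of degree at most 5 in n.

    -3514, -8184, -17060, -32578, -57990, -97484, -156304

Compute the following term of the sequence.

Δ: -4670  -8876  -15518  -25412  -39494  -58820
Δ²: -4206  -6642  -9894  -14082  -19326
Δ³: -2436  -3252  -4188  -5244
Δ⁴: -816  -936  -1056
Δ⁵: -120  -120
Fifth differences constant at -120.
-1056 − 120 = -1176;  -5244 − 1176 = -6420;  -19326 − 6420 = -25746;  -58820 − 25746 = -84566;  -156304 − 84566 = -240870

-240870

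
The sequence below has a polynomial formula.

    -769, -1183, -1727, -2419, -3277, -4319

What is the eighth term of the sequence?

First differences: -414  -544  -692  -858  -1042
Second differences: -130  -148  -166  -184
Third differences: -18  -18  -18
The third differences are constant (-18).
-184 − 18 = -202;  -1042 − 202 = -1244;  -4319 − 1244 = -5563
-202 − 18 = -220;  -1244 − 220 = -1464;  -5563 − 1464 = -7027

-7027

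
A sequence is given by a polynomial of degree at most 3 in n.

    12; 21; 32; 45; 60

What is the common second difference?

First differences: 9, 11, 13, 15
Second differences: 2, 2, 2

2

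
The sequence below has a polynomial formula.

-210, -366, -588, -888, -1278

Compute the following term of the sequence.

-1770

Δ: -156, -222, -300, -390
Δ²: -66, -78, -90
Δ³: -12, -12
The third differences are constant (-12).
-90 − 12 = -102;  -390 − 102 = -492;  -1278 − 492 = -1770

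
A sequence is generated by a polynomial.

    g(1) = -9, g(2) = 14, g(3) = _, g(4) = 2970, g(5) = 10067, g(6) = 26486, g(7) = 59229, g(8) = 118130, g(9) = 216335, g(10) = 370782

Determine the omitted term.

545

Using the last 7 terms:
D1: 7097  16419  32743  58901  98205  154447
D2: 9322  16324  26158  39304  56242
D3: 7002  9834  13146  16938
D4: 2832  3312  3792
D5: 480  480
Constant fifth difference = 480.
Extend backward: 2832 − 480 = 2352;  7002 − 2352 = 4650;  9322 − 4650 = 4672;  7097 − 4672 = 2425;  2970 − 2425 = 545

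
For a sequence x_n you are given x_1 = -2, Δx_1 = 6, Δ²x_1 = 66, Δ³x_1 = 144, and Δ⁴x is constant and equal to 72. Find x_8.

Build the table forward from the leading diagonal:
Fourth differences: 72  72  72  72  72  72  72  72
Third differences: 144  216  288  360  432  504  576  648
Second differences: 66  210  426  714  1074  1506  2010  2586
First differences: 6  72  282  708  1422  2496  4002  6012
x: -2  4  76  358  1066  2488  4984  8986

8986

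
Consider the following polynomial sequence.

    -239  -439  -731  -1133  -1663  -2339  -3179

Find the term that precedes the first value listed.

D1: -200, -292, -402, -530, -676, -840
D2: -92, -110, -128, -146, -164
D3: -18, -18, -18, -18
The third differences are constant at -18.
Work back: -92 + 18 = -74;  -200 + 74 = -126;  -239 + 126 = -113

-113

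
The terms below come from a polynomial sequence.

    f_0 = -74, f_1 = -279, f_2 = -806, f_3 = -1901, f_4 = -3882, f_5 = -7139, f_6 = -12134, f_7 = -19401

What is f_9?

-43247

-205 , -527 , -1095 , -1981 , -3257 , -4995 , -7267
-322 , -568 , -886 , -1276 , -1738 , -2272
-246 , -318 , -390 , -462 , -534
-72 , -72 , -72 , -72
Fourth differences constant at -72.
-534 − 72 = -606;  -2272 − 606 = -2878;  -7267 − 2878 = -10145;  -19401 − 10145 = -29546
-606 − 72 = -678;  -2878 − 678 = -3556;  -10145 − 3556 = -13701;  -29546 − 13701 = -43247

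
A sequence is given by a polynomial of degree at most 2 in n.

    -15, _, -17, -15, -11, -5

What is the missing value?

Using the last 4 terms:
Δ: 2  4  6
Δ²: 2  2
Constant second difference = 2.
Extend backward: 2 − 2 = 0;  -17 + 0 = -17

-17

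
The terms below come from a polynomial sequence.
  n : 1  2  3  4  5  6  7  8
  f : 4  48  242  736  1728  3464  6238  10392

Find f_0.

8

Δ: 44  194  494  992  1736  2774  4154
Δ²: 150  300  498  744  1038  1380
Δ³: 150  198  246  294  342
Δ⁴: 48  48  48  48
The fourth differences are constant at 48.
Work back: 150 − 48 = 102;  150 − 102 = 48;  44 − 48 = -4;  4 + 4 = 8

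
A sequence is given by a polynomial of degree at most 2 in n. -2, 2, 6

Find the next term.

10

First differences: 4, 4
Constant first difference = 4, so extend:
6 + 4 = 10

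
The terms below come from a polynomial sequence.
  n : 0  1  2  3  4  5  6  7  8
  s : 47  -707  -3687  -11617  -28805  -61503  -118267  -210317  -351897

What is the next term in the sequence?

-560635

Δ: -754, -2980, -7930, -17188, -32698, -56764, -92050, -141580
Δ²: -2226, -4950, -9258, -15510, -24066, -35286, -49530
Δ³: -2724, -4308, -6252, -8556, -11220, -14244
Δ⁴: -1584, -1944, -2304, -2664, -3024
Δ⁵: -360, -360, -360, -360
Constant fifth difference = -360, so extend:
-3024 − 360 = -3384;  -14244 − 3384 = -17628;  -49530 − 17628 = -67158;  -141580 − 67158 = -208738;  -351897 − 208738 = -560635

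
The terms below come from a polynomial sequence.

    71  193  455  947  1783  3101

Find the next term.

5063

First differences: 122, 262, 492, 836, 1318
Second differences: 140, 230, 344, 482
Third differences: 90, 114, 138
Fourth differences: 24, 24
Fourth differences constant at 24.
138 + 24 = 162;  482 + 162 = 644;  1318 + 644 = 1962;  3101 + 1962 = 5063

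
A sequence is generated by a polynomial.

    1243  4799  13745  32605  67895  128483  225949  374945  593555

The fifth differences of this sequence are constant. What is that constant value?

First differences: 3556, 8946, 18860, 35290, 60588, 97466, 148996, 218610
Second differences: 5390, 9914, 16430, 25298, 36878, 51530, 69614
Third differences: 4524, 6516, 8868, 11580, 14652, 18084
Fourth differences: 1992, 2352, 2712, 3072, 3432
Fifth differences: 360, 360, 360, 360

360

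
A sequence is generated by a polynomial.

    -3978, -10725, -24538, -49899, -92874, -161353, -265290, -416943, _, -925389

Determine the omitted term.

Using the first 8 terms:
-6747  -13813  -25361  -42975  -68479  -103937  -151653
-7066  -11548  -17614  -25504  -35458  -47716
-4482  -6066  -7890  -9954  -12258
-1584  -1824  -2064  -2304
-240  -240  -240
Constant fifth difference = -240.
Extend forward: -2304 − 240 = -2544;  -12258 − 2544 = -14802;  -47716 − 14802 = -62518;  -151653 − 62518 = -214171;  -416943 − 214171 = -631114

-631114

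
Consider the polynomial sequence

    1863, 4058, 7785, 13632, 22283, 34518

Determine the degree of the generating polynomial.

D1: 2195, 3727, 5847, 8651, 12235
D2: 1532, 2120, 2804, 3584
D3: 588, 684, 780
D4: 96, 96
The fourth differences are constant, so the polynomial has degree 4.

4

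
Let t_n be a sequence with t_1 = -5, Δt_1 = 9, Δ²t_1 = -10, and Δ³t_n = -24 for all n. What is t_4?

Build the table forward from the leading diagonal:
Third differences: -24, -24, -24, -24
Second differences: -10, -34, -58, -82
First differences: 9, -1, -35, -93
t: -5, 4, 3, -32

-32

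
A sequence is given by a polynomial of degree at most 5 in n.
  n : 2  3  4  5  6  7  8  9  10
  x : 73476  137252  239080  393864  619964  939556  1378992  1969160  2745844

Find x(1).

First differences: 63776  101828  154784  226100  319592  439436  590168  776684
Second differences: 38052  52956  71316  93492  119844  150732  186516
Third differences: 14904  18360  22176  26352  30888  35784
Fourth differences: 3456  3816  4176  4536  4896
Fifth differences: 360  360  360  360
The fifth differences are constant at 360.
Work back: 3456 − 360 = 3096;  14904 − 3096 = 11808;  38052 − 11808 = 26244;  63776 − 26244 = 37532;  73476 − 37532 = 35944

35944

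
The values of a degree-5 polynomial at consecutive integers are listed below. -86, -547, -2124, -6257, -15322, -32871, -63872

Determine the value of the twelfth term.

-723897

First differences: -461, -1577, -4133, -9065, -17549, -31001
Second differences: -1116, -2556, -4932, -8484, -13452
Third differences: -1440, -2376, -3552, -4968
Fourth differences: -936, -1176, -1416
Fifth differences: -240, -240
Fifth differences constant at -240.
-1416 − 240 = -1656;  -4968 − 1656 = -6624;  -13452 − 6624 = -20076;  -31001 − 20076 = -51077;  -63872 − 51077 = -114949
-1656 − 240 = -1896;  -6624 − 1896 = -8520;  -20076 − 8520 = -28596;  -51077 − 28596 = -79673;  -114949 − 79673 = -194622
-1896 − 240 = -2136;  -8520 − 2136 = -10656;  -28596 − 10656 = -39252;  -79673 − 39252 = -118925;  -194622 − 118925 = -313547
-2136 − 240 = -2376;  -10656 − 2376 = -13032;  -39252 − 13032 = -52284;  -118925 − 52284 = -171209;  -313547 − 171209 = -484756
-2376 − 240 = -2616;  -13032 − 2616 = -15648;  -52284 − 15648 = -67932;  -171209 − 67932 = -239141;  -484756 − 239141 = -723897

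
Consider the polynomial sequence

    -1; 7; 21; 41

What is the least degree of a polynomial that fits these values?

2

First differences: 8, 14, 20
Second differences: 6, 6
The second differences are constant, so the polynomial has degree 2.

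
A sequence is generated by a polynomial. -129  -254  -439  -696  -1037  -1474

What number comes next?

First differences: -125, -185, -257, -341, -437
Second differences: -60, -72, -84, -96
Third differences: -12, -12, -12
The third differences are constant (-12).
-96 − 12 = -108;  -437 − 108 = -545;  -1474 − 545 = -2019

-2019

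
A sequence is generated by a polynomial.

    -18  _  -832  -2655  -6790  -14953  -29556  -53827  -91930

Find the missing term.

-181

Using the last 7 terms:
Δ: -1823  -4135  -8163  -14603  -24271  -38103
Δ²: -2312  -4028  -6440  -9668  -13832
Δ³: -1716  -2412  -3228  -4164
Δ⁴: -696  -816  -936
Δ⁵: -120  -120
Constant fifth difference = -120.
Extend backward: -696 + 120 = -576;  -1716 + 576 = -1140;  -2312 + 1140 = -1172;  -1823 + 1172 = -651;  -832 + 651 = -181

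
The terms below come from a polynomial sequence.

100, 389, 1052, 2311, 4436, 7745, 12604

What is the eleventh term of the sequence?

56540

289 , 663 , 1259 , 2125 , 3309 , 4859
374 , 596 , 866 , 1184 , 1550
222 , 270 , 318 , 366
48 , 48 , 48
The fourth differences are constant (48).
366 + 48 = 414;  1550 + 414 = 1964;  4859 + 1964 = 6823;  12604 + 6823 = 19427
414 + 48 = 462;  1964 + 462 = 2426;  6823 + 2426 = 9249;  19427 + 9249 = 28676
462 + 48 = 510;  2426 + 510 = 2936;  9249 + 2936 = 12185;  28676 + 12185 = 40861
510 + 48 = 558;  2936 + 558 = 3494;  12185 + 3494 = 15679;  40861 + 15679 = 56540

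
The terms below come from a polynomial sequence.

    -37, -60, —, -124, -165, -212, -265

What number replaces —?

-89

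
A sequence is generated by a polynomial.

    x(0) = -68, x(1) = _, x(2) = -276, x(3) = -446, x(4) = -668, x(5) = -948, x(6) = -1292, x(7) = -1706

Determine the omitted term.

-152

Using the last 6 terms:
First differences: -170  -222  -280  -344  -414
Second differences: -52  -58  -64  -70
Third differences: -6  -6  -6
Constant third difference = -6.
Extend backward: -52 + 6 = -46;  -170 + 46 = -124;  -276 + 124 = -152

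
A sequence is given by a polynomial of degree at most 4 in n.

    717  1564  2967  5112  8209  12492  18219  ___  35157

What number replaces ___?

Using the first 7 terms:
Δ: 847  1403  2145  3097  4283  5727
Δ²: 556  742  952  1186  1444
Δ³: 186  210  234  258
Δ⁴: 24  24  24
Constant fourth difference = 24.
Extend forward: 258 + 24 = 282;  1444 + 282 = 1726;  5727 + 1726 = 7453;  18219 + 7453 = 25672

25672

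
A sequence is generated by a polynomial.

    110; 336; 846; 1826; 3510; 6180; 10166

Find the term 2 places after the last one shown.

First differences: 226  510  980  1684  2670  3986
Second differences: 284  470  704  986  1316
Third differences: 186  234  282  330
Fourth differences: 48  48  48
Fourth differences constant at 48.
330 + 48 = 378;  1316 + 378 = 1694;  3986 + 1694 = 5680;  10166 + 5680 = 15846
378 + 48 = 426;  1694 + 426 = 2120;  5680 + 2120 = 7800;  15846 + 7800 = 23646

23646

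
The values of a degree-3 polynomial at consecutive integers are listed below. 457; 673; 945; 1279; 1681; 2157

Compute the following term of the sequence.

2713

D1: 216 , 272 , 334 , 402 , 476
D2: 56 , 62 , 68 , 74
D3: 6 , 6 , 6
The third differences are constant (6).
74 + 6 = 80;  476 + 80 = 556;  2157 + 556 = 2713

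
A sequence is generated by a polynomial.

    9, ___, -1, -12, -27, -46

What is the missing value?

6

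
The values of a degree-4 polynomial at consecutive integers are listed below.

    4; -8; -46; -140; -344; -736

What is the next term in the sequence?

D1: -12, -38, -94, -204, -392
D2: -26, -56, -110, -188
D3: -30, -54, -78
D4: -24, -24
Constant fourth difference = -24, so extend:
-78 − 24 = -102;  -188 − 102 = -290;  -392 − 290 = -682;  -736 − 682 = -1418

-1418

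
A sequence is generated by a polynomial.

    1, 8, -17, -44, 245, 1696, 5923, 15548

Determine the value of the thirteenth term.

337213

7  -25  -27  289  1451  4227  9625
-32  -2  316  1162  2776  5398
30  318  846  1614  2622
288  528  768  1008
240  240  240
The fifth differences are constant (240).
1008 + 240 = 1248;  2622 + 1248 = 3870;  5398 + 3870 = 9268;  9625 + 9268 = 18893;  15548 + 18893 = 34441
1248 + 240 = 1488;  3870 + 1488 = 5358;  9268 + 5358 = 14626;  18893 + 14626 = 33519;  34441 + 33519 = 67960
1488 + 240 = 1728;  5358 + 1728 = 7086;  14626 + 7086 = 21712;  33519 + 21712 = 55231;  67960 + 55231 = 123191
1728 + 240 = 1968;  7086 + 1968 = 9054;  21712 + 9054 = 30766;  55231 + 30766 = 85997;  123191 + 85997 = 209188
1968 + 240 = 2208;  9054 + 2208 = 11262;  30766 + 11262 = 42028;  85997 + 42028 = 128025;  209188 + 128025 = 337213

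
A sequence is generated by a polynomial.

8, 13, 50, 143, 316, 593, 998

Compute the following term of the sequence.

1555

First differences: 5, 37, 93, 173, 277, 405
Second differences: 32, 56, 80, 104, 128
Third differences: 24, 24, 24, 24
Constant third difference = 24, so extend:
128 + 24 = 152;  405 + 152 = 557;  998 + 557 = 1555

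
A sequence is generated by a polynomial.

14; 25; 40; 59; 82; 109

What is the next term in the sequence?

140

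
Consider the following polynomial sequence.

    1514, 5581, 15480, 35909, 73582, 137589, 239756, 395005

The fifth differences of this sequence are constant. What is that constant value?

360

Δ: 4067, 9899, 20429, 37673, 64007, 102167, 155249
Δ²: 5832, 10530, 17244, 26334, 38160, 53082
Δ³: 4698, 6714, 9090, 11826, 14922
Δ⁴: 2016, 2376, 2736, 3096
Δ⁵: 360, 360, 360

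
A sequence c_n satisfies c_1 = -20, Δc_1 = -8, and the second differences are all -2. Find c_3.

Build the table forward from the leading diagonal:
D2: -2, -2, -2
D1: -8, -10, -12
c: -20, -28, -38

-38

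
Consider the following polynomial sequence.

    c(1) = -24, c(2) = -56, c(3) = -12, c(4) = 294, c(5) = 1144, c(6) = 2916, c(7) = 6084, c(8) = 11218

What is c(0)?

-6

First differences: -32, 44, 306, 850, 1772, 3168, 5134
Second differences: 76, 262, 544, 922, 1396, 1966
Third differences: 186, 282, 378, 474, 570
Fourth differences: 96, 96, 96, 96
The fourth differences are constant at 96.
Work back: 186 − 96 = 90;  76 − 90 = -14;  -32 + 14 = -18;  -24 + 18 = -6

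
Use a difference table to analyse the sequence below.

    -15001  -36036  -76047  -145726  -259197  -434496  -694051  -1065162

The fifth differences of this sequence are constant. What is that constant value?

First differences: -21035, -40011, -69679, -113471, -175299, -259555, -371111
Second differences: -18976, -29668, -43792, -61828, -84256, -111556
Third differences: -10692, -14124, -18036, -22428, -27300
Fourth differences: -3432, -3912, -4392, -4872
Fifth differences: -480, -480, -480

-480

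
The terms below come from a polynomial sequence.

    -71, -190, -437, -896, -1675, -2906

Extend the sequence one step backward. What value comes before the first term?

-20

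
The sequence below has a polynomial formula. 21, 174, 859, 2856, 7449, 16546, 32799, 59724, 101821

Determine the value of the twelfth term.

First differences: 153, 685, 1997, 4593, 9097, 16253, 26925, 42097
Second differences: 532, 1312, 2596, 4504, 7156, 10672, 15172
Third differences: 780, 1284, 1908, 2652, 3516, 4500
Fourth differences: 504, 624, 744, 864, 984
Fifth differences: 120, 120, 120, 120
Constant fifth difference = 120, so extend:
984 + 120 = 1104;  4500 + 1104 = 5604;  15172 + 5604 = 20776;  42097 + 20776 = 62873;  101821 + 62873 = 164694
1104 + 120 = 1224;  5604 + 1224 = 6828;  20776 + 6828 = 27604;  62873 + 27604 = 90477;  164694 + 90477 = 255171
1224 + 120 = 1344;  6828 + 1344 = 8172;  27604 + 8172 = 35776;  90477 + 35776 = 126253;  255171 + 126253 = 381424

381424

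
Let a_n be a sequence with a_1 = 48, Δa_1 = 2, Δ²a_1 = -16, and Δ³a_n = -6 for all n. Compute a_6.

-162

Build the table forward from the leading diagonal:
Third differences: -6, -6, -6, -6, -6, -6
Second differences: -16, -22, -28, -34, -40, -46
First differences: 2, -14, -36, -64, -98, -138
a: 48, 50, 36, 0, -64, -162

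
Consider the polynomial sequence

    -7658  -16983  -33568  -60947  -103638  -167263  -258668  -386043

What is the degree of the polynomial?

5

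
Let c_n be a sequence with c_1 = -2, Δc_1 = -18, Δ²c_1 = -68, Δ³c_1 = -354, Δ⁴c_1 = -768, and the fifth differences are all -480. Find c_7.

-22610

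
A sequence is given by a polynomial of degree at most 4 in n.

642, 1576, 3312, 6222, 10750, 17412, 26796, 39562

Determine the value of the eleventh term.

105832

D1: 934, 1736, 2910, 4528, 6662, 9384, 12766
D2: 802, 1174, 1618, 2134, 2722, 3382
D3: 372, 444, 516, 588, 660
D4: 72, 72, 72, 72
Constant fourth difference = 72, so extend:
660 + 72 = 732;  3382 + 732 = 4114;  12766 + 4114 = 16880;  39562 + 16880 = 56442
732 + 72 = 804;  4114 + 804 = 4918;  16880 + 4918 = 21798;  56442 + 21798 = 78240
804 + 72 = 876;  4918 + 876 = 5794;  21798 + 5794 = 27592;  78240 + 27592 = 105832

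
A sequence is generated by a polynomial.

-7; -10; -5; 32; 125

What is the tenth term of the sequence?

D1: -3, 5, 37, 93
D2: 8, 32, 56
D3: 24, 24
Third differences constant at 24.
56 + 24 = 80;  93 + 80 = 173;  125 + 173 = 298
80 + 24 = 104;  173 + 104 = 277;  298 + 277 = 575
104 + 24 = 128;  277 + 128 = 405;  575 + 405 = 980
128 + 24 = 152;  405 + 152 = 557;  980 + 557 = 1537
152 + 24 = 176;  557 + 176 = 733;  1537 + 733 = 2270

2270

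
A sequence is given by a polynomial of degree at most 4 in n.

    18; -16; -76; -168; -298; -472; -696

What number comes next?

First differences: -34 , -60 , -92 , -130 , -174 , -224
Second differences: -26 , -32 , -38 , -44 , -50
Third differences: -6 , -6 , -6 , -6
Constant third difference = -6, so extend:
-50 − 6 = -56;  -224 − 56 = -280;  -696 − 280 = -976

-976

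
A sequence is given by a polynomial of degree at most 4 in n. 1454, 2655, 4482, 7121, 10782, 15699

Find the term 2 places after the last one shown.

30357

Δ: 1201, 1827, 2639, 3661, 4917
Δ²: 626, 812, 1022, 1256
Δ³: 186, 210, 234
Δ⁴: 24, 24
Constant fourth difference = 24, so extend:
234 + 24 = 258;  1256 + 258 = 1514;  4917 + 1514 = 6431;  15699 + 6431 = 22130
258 + 24 = 282;  1514 + 282 = 1796;  6431 + 1796 = 8227;  22130 + 8227 = 30357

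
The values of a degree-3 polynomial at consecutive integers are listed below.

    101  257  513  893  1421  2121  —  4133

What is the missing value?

Using the first 6 terms:
156  256  380  528  700
100  124  148  172
24  24  24
Constant third difference = 24.
Extend forward: 172 + 24 = 196;  700 + 196 = 896;  2121 + 896 = 3017

3017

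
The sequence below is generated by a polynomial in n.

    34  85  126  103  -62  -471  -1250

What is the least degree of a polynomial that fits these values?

51, 41, -23, -165, -409, -779
-10, -64, -142, -244, -370
-54, -78, -102, -126
-24, -24, -24
The fourth differences are constant, so the polynomial has degree 4.

4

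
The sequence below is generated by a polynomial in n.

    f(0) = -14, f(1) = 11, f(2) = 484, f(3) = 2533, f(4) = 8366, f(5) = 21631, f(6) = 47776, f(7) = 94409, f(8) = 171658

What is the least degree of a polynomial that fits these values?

5

D1: 25, 473, 2049, 5833, 13265, 26145, 46633, 77249
D2: 448, 1576, 3784, 7432, 12880, 20488, 30616
D3: 1128, 2208, 3648, 5448, 7608, 10128
D4: 1080, 1440, 1800, 2160, 2520
D5: 360, 360, 360, 360
The fifth differences are constant, so the polynomial has degree 5.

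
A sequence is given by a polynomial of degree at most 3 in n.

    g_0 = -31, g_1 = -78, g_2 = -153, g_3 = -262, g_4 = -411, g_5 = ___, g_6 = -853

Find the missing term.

-606

Using the first 5 terms:
Δ: -47  -75  -109  -149
Δ²: -28  -34  -40
Δ³: -6  -6
Constant third difference = -6.
Extend forward: -40 − 6 = -46;  -149 − 46 = -195;  -411 − 195 = -606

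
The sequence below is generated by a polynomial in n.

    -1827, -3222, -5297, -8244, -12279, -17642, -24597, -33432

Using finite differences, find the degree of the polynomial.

-1395, -2075, -2947, -4035, -5363, -6955, -8835
-680, -872, -1088, -1328, -1592, -1880
-192, -216, -240, -264, -288
-24, -24, -24, -24
The fourth differences are constant, so the polynomial has degree 4.

4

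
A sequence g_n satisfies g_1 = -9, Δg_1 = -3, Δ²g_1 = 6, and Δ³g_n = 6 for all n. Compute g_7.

183

Build the table forward from the leading diagonal:
Third differences: 6  6  6  6  6  6  6
Second differences: 6  12  18  24  30  36  42
First differences: -3  3  15  33  57  87  123
g: -9  -12  -9  6  39  96  183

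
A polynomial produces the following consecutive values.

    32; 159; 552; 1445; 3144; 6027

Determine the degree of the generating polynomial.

127, 393, 893, 1699, 2883
266, 500, 806, 1184
234, 306, 378
72, 72
The fourth differences are constant, so the polynomial has degree 4.

4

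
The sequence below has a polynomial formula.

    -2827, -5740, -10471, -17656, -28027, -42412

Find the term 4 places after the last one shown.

First differences: -2913 , -4731 , -7185 , -10371 , -14385
Second differences: -1818 , -2454 , -3186 , -4014
Third differences: -636 , -732 , -828
Fourth differences: -96 , -96
Constant fourth difference = -96, so extend:
-828 − 96 = -924;  -4014 − 924 = -4938;  -14385 − 4938 = -19323;  -42412 − 19323 = -61735
-924 − 96 = -1020;  -4938 − 1020 = -5958;  -19323 − 5958 = -25281;  -61735 − 25281 = -87016
-1020 − 96 = -1116;  -5958 − 1116 = -7074;  -25281 − 7074 = -32355;  -87016 − 32355 = -119371
-1116 − 96 = -1212;  -7074 − 1212 = -8286;  -32355 − 8286 = -40641;  -119371 − 40641 = -160012

-160012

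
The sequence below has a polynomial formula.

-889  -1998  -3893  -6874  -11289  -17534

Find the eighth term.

-37338

-1109  -1895  -2981  -4415  -6245
-786  -1086  -1434  -1830
-300  -348  -396
-48  -48
The fourth differences are constant (-48).
-396 − 48 = -444;  -1830 − 444 = -2274;  -6245 − 2274 = -8519;  -17534 − 8519 = -26053
-444 − 48 = -492;  -2274 − 492 = -2766;  -8519 − 2766 = -11285;  -26053 − 11285 = -37338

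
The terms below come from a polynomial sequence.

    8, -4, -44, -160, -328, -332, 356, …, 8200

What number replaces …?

Using the first 7 terms:
D1: -12, -40, -116, -168, -4, 688
D2: -28, -76, -52, 164, 692
D3: -48, 24, 216, 528
D4: 72, 192, 312
D5: 120, 120
Constant fifth difference = 120.
Extend forward: 312 + 120 = 432;  528 + 432 = 960;  692 + 960 = 1652;  688 + 1652 = 2340;  356 + 2340 = 2696

2696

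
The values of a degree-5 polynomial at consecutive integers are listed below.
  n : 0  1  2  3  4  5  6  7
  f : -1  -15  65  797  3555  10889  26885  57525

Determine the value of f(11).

532685

-14, 80, 732, 2758, 7334, 15996, 30640
94, 652, 2026, 4576, 8662, 14644
558, 1374, 2550, 4086, 5982
816, 1176, 1536, 1896
360, 360, 360
Constant fifth difference = 360, so extend:
1896 + 360 = 2256;  5982 + 2256 = 8238;  14644 + 8238 = 22882;  30640 + 22882 = 53522;  57525 + 53522 = 111047
2256 + 360 = 2616;  8238 + 2616 = 10854;  22882 + 10854 = 33736;  53522 + 33736 = 87258;  111047 + 87258 = 198305
2616 + 360 = 2976;  10854 + 2976 = 13830;  33736 + 13830 = 47566;  87258 + 47566 = 134824;  198305 + 134824 = 333129
2976 + 360 = 3336;  13830 + 3336 = 17166;  47566 + 17166 = 64732;  134824 + 64732 = 199556;  333129 + 199556 = 532685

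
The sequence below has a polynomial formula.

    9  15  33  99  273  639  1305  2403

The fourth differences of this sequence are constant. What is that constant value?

First differences: 6, 18, 66, 174, 366, 666, 1098
Second differences: 12, 48, 108, 192, 300, 432
Third differences: 36, 60, 84, 108, 132
Fourth differences: 24, 24, 24, 24

24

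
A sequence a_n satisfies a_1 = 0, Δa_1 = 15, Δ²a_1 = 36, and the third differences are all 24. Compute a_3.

66

Build the table forward from the leading diagonal:
Third differences: 24, 24, 24
Second differences: 36, 60, 84
First differences: 15, 51, 111
a: 0, 15, 66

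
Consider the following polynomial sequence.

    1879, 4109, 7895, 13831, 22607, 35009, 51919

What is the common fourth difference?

Δ: 2230, 3786, 5936, 8776, 12402, 16910
Δ²: 1556, 2150, 2840, 3626, 4508
Δ³: 594, 690, 786, 882
Δ⁴: 96, 96, 96

96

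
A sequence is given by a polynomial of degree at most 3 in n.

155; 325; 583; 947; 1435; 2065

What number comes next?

D1: 170 , 258 , 364 , 488 , 630
D2: 88 , 106 , 124 , 142
D3: 18 , 18 , 18
Third differences constant at 18.
142 + 18 = 160;  630 + 160 = 790;  2065 + 790 = 2855

2855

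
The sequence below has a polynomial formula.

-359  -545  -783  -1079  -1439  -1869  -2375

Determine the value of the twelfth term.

Δ: -186, -238, -296, -360, -430, -506
Δ²: -52, -58, -64, -70, -76
Δ³: -6, -6, -6, -6
The third differences are constant (-6).
-76 − 6 = -82;  -506 − 82 = -588;  -2375 − 588 = -2963
-82 − 6 = -88;  -588 − 88 = -676;  -2963 − 676 = -3639
-88 − 6 = -94;  -676 − 94 = -770;  -3639 − 770 = -4409
-94 − 6 = -100;  -770 − 100 = -870;  -4409 − 870 = -5279
-100 − 6 = -106;  -870 − 106 = -976;  -5279 − 976 = -6255

-6255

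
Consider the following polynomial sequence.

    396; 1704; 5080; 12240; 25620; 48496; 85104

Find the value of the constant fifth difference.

First differences: 1308, 3376, 7160, 13380, 22876, 36608
Second differences: 2068, 3784, 6220, 9496, 13732
Third differences: 1716, 2436, 3276, 4236
Fourth differences: 720, 840, 960
Fifth differences: 120, 120

120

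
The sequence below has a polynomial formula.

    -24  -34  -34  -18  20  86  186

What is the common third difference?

D1: -10, 0, 16, 38, 66, 100
D2: 10, 16, 22, 28, 34
D3: 6, 6, 6, 6

6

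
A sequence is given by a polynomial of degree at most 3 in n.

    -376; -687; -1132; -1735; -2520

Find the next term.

Δ: -311, -445, -603, -785
Δ²: -134, -158, -182
Δ³: -24, -24
The third differences are constant (-24).
-182 − 24 = -206;  -785 − 206 = -991;  -2520 − 991 = -3511

-3511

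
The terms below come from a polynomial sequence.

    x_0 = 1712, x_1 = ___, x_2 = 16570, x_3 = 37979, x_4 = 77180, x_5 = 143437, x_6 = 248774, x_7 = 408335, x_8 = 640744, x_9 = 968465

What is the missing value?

Using the last 8 terms:
Δ: 21409  39201  66257  105337  159561  232409  327721
Δ²: 17792  27056  39080  54224  72848  95312
Δ³: 9264  12024  15144  18624  22464
Δ⁴: 2760  3120  3480  3840
Δ⁵: 360  360  360
Constant fifth difference = 360.
Extend backward: 2760 − 360 = 2400;  9264 − 2400 = 6864;  17792 − 6864 = 10928;  21409 − 10928 = 10481;  16570 − 10481 = 6089

6089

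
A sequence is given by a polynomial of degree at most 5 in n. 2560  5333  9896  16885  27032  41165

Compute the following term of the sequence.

First differences: 2773, 4563, 6989, 10147, 14133
Second differences: 1790, 2426, 3158, 3986
Third differences: 636, 732, 828
Fourth differences: 96, 96
Constant fourth difference = 96, so extend:
828 + 96 = 924;  3986 + 924 = 4910;  14133 + 4910 = 19043;  41165 + 19043 = 60208

60208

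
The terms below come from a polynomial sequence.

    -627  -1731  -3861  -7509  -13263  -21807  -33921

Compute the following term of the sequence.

D1: -1104  -2130  -3648  -5754  -8544  -12114
D2: -1026  -1518  -2106  -2790  -3570
D3: -492  -588  -684  -780
D4: -96  -96  -96
Constant fourth difference = -96, so extend:
-780 − 96 = -876;  -3570 − 876 = -4446;  -12114 − 4446 = -16560;  -33921 − 16560 = -50481

-50481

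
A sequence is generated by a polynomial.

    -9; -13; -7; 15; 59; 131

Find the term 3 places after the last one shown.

575

First differences: -4  6  22  44  72
Second differences: 10  16  22  28
Third differences: 6  6  6
Third differences constant at 6.
28 + 6 = 34;  72 + 34 = 106;  131 + 106 = 237
34 + 6 = 40;  106 + 40 = 146;  237 + 146 = 383
40 + 6 = 46;  146 + 46 = 192;  383 + 192 = 575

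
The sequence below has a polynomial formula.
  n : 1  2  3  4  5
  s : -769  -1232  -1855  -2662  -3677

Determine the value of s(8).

-8210

-463, -623, -807, -1015
-160, -184, -208
-24, -24
Constant third difference = -24, so extend:
-208 − 24 = -232;  -1015 − 232 = -1247;  -3677 − 1247 = -4924
-232 − 24 = -256;  -1247 − 256 = -1503;  -4924 − 1503 = -6427
-256 − 24 = -280;  -1503 − 280 = -1783;  -6427 − 1783 = -8210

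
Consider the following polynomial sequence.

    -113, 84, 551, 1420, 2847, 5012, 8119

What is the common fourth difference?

Δ: 197, 467, 869, 1427, 2165, 3107
Δ²: 270, 402, 558, 738, 942
Δ³: 132, 156, 180, 204
Δ⁴: 24, 24, 24

24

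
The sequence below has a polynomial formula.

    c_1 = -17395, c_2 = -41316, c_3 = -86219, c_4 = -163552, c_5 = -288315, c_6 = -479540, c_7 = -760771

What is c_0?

First differences: -23921  -44903  -77333  -124763  -191225  -281231
Second differences: -20982  -32430  -47430  -66462  -90006
Third differences: -11448  -15000  -19032  -23544
Fourth differences: -3552  -4032  -4512
Fifth differences: -480  -480
The fifth differences are constant at -480.
Work back: -3552 + 480 = -3072;  -11448 + 3072 = -8376;  -20982 + 8376 = -12606;  -23921 + 12606 = -11315;  -17395 + 11315 = -6080

-6080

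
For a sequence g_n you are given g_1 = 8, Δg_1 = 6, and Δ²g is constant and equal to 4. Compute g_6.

78

Build the table forward from the leading diagonal:
D2: 4, 4, 4, 4, 4, 4
D1: 6, 10, 14, 18, 22, 26
g: 8, 14, 24, 38, 56, 78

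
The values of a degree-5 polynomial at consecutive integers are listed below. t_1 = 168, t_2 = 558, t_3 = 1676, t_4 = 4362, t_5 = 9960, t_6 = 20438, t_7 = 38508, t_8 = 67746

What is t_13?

582216

Δ: 390 , 1118 , 2686 , 5598 , 10478 , 18070 , 29238
Δ²: 728 , 1568 , 2912 , 4880 , 7592 , 11168
Δ³: 840 , 1344 , 1968 , 2712 , 3576
Δ⁴: 504 , 624 , 744 , 864
Δ⁵: 120 , 120 , 120
Fifth differences constant at 120.
864 + 120 = 984;  3576 + 984 = 4560;  11168 + 4560 = 15728;  29238 + 15728 = 44966;  67746 + 44966 = 112712
984 + 120 = 1104;  4560 + 1104 = 5664;  15728 + 5664 = 21392;  44966 + 21392 = 66358;  112712 + 66358 = 179070
1104 + 120 = 1224;  5664 + 1224 = 6888;  21392 + 6888 = 28280;  66358 + 28280 = 94638;  179070 + 94638 = 273708
1224 + 120 = 1344;  6888 + 1344 = 8232;  28280 + 8232 = 36512;  94638 + 36512 = 131150;  273708 + 131150 = 404858
1344 + 120 = 1464;  8232 + 1464 = 9696;  36512 + 9696 = 46208;  131150 + 46208 = 177358;  404858 + 177358 = 582216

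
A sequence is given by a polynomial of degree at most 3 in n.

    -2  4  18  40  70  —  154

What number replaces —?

108

Using the first 5 terms:
6  14  22  30
8  8  8
Constant second difference = 8.
Extend forward: 30 + 8 = 38;  70 + 38 = 108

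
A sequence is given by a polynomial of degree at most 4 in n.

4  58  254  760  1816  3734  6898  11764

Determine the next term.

54 , 196 , 506 , 1056 , 1918 , 3164 , 4866
142 , 310 , 550 , 862 , 1246 , 1702
168 , 240 , 312 , 384 , 456
72 , 72 , 72 , 72
The fourth differences are constant (72).
456 + 72 = 528;  1702 + 528 = 2230;  4866 + 2230 = 7096;  11764 + 7096 = 18860

18860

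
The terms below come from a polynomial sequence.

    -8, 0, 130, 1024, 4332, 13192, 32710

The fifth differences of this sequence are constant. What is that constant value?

First differences: 8, 130, 894, 3308, 8860, 19518
Second differences: 122, 764, 2414, 5552, 10658
Third differences: 642, 1650, 3138, 5106
Fourth differences: 1008, 1488, 1968
Fifth differences: 480, 480

480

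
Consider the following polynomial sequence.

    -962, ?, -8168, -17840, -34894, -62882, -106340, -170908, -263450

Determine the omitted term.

-3190

Using the last 7 terms:
Δ: -9672, -17054, -27988, -43458, -64568, -92542
Δ²: -7382, -10934, -15470, -21110, -27974
Δ³: -3552, -4536, -5640, -6864
Δ⁴: -984, -1104, -1224
Δ⁵: -120, -120
Constant fifth difference = -120.
Extend backward: -984 + 120 = -864;  -3552 + 864 = -2688;  -7382 + 2688 = -4694;  -9672 + 4694 = -4978;  -8168 + 4978 = -3190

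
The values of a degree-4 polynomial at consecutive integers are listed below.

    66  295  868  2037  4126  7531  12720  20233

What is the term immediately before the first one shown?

First differences: 229  573  1169  2089  3405  5189  7513
Second differences: 344  596  920  1316  1784  2324
Third differences: 252  324  396  468  540
Fourth differences: 72  72  72  72
The fourth differences are constant at 72.
Work back: 252 − 72 = 180;  344 − 180 = 164;  229 − 164 = 65;  66 − 65 = 1

1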